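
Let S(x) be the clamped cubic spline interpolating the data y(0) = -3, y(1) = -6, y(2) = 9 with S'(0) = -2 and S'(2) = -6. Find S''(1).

Put M_i = S'' at the i-th knot. Here h = (1, 1) and Δ = (-3, 15), so the interior equations h_(i-1)·M_(i-1) + 2(h_(i-1)+h_i)·M_i + h_i·M_(i+1) = 6(Δ_i − Δ_(i-1)) read
  1·M_0 + 4·M_1 + 1·M_2 = 6(Δ_1 - Δ_0) = 108
Clamped end conditions give two more equations: 2h_0·M_0 + h_0·M_1 = 6(Δ_0 - S'(0)) = -6 and h_1·M_1 + 2h_1·M_2 = 6(S'(2) - Δ_1) = -126.
Solving: M_0 = -32, M_1 = 58, M_2 = -92.

58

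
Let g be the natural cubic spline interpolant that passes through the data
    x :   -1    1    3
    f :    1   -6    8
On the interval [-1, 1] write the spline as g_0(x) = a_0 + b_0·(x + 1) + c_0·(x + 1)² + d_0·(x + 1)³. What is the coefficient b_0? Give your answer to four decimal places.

With m_i denoting the second derivative at x_i, h_i = 2, 2, and Δ_i = (y_(i+1) − y_i)/h_i = -7/2, 7:
  2·m_0 + 8·m_1 + 2·m_2 = 6(Δ_1 - Δ_0) = 63
Natural end conditions: m_0 = m_2 = 0.
Forward elimination and back-substitution give m_0 = 0, m_1 = 63/8, m_2 = 0.
On [-1, 1], with g_0(x) = a_0 + b_0·(x + 1) + c_0·(x + 1)² + d_0·(x + 1)³: c_0 = m_0/2 = 0, d_0 = (m_1 - m_0)/(6h_0) = 21/32, b_0 = Δ_0 - h_0(2m_0 + m_1)/6 = -49/8.

-6.1250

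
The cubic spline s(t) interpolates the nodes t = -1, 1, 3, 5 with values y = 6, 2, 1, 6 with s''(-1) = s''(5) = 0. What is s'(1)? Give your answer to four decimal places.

Write σ_i for s''(x_i). With h_i = 2, 2, 2 and divided differences Δ_i = -2, -1/2, 5/2, the continuity of s' gives the tridiagonal system
  2·σ_0 + 8·σ_1 + 2·σ_2 = 6(Δ_1 - Δ_0) = 9
  2·σ_1 + 8·σ_2 + 2·σ_3 = 6(Δ_2 - Δ_1) = 18
Natural end conditions: σ_0 = σ_3 = 0.
Hence σ_0 = 0, σ_1 = 3/5, σ_2 = 21/10, σ_3 = 0.
On [1, 3], s'(t) = b_1 + 2c_1·(t - 1) + 3d_1·(t - 1)² with b_1 = Δ_1 - h_1(2σ_1 + σ_2)/6 = -8/5, c_1 = σ_1/2 = 3/10, d_1 = (σ_2 - σ_1)/(6h_1) = 1/8. So s'(1) = -8/5.

-1.6000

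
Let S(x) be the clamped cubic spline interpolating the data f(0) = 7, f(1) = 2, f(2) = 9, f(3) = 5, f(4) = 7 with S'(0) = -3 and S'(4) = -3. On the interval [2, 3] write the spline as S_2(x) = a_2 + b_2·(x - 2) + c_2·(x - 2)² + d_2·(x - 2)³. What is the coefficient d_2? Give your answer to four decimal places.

8.8571

Write M_i for S''(x_i). With h_i = 1, 1, 1, 1 and divided differences Δ_i = -5, 7, -4, 2, the continuity of S' gives the tridiagonal system
  1·M_0 + 4·M_1 + 1·M_2 = 6(Δ_1 - Δ_0) = 72
  1·M_1 + 4·M_2 + 1·M_3 = 6(Δ_2 - Δ_1) = -66
  1·M_2 + 4·M_3 + 1·M_4 = 6(Δ_3 - Δ_2) = 36
Clamped end conditions give two more equations: 2h_0·M_0 + h_0·M_1 = 6(Δ_0 - S'(0)) = -12 and h_3·M_3 + 2h_3·M_4 = 6(S'(4) - Δ_3) = -30.
Solving the tridiagonal system: M_0 = -150/7, M_1 = 216/7, M_2 = -30, M_3 = 162/7, M_4 = -186/7.
On [2, 3], with S_2(x) = a_2 + b_2·(x - 2) + c_2·(x - 2)² + d_2·(x - 2)³: c_2 = M_2/2 = -15, d_2 = (M_3 - M_2)/(6h_2) = 62/7, b_2 = Δ_2 - h_2(2M_2 + M_3)/6 = 15/7.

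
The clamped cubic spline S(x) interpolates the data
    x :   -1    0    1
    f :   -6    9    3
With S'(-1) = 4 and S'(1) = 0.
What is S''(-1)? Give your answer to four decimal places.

62.5000

Write σ_i for S''(x_i). With h_i = 1, 1 and divided differences Δ_i = 15, -6, the continuity of S' gives the tridiagonal system
  1·σ_0 + 4·σ_1 + 1·σ_2 = 6(Δ_1 - Δ_0) = -126
Clamped end conditions give two more equations: 2h_0·σ_0 + h_0·σ_1 = 6(Δ_0 - S'(-1)) = 66 and h_1·σ_1 + 2h_1·σ_2 = 6(S'(1) - Δ_1) = 36.
Solving the tridiagonal system: σ_0 = 125/2, σ_1 = -59, σ_2 = 95/2.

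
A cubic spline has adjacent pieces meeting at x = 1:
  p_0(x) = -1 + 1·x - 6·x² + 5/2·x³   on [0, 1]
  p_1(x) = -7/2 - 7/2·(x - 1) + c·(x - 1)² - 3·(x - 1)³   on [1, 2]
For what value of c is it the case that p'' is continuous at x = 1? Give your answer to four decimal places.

1.5000

p_0''(x) = -12 + 15·x, so p_0''(1) = 3. On the right, p_1''(1) = 2c, so c = 3/2.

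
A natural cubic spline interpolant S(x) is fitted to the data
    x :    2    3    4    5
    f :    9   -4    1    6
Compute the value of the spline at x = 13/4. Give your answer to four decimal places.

-4.0438

Put m_i = S'' at the i-th knot. Here h = (1, 1, 1) and Δ = (-13, 5, 5), so the interior equations h_(i-1)·m_(i-1) + 2(h_(i-1)+h_i)·m_i + h_i·m_(i+1) = 6(Δ_i − Δ_(i-1)) read
  1·m_0 + 4·m_1 + 1·m_2 = 6(Δ_1 - Δ_0) = 108
  1·m_1 + 4·m_2 + 1·m_3 = 6(Δ_2 - Δ_1) = 0
Natural end conditions: m_0 = m_3 = 0.
Solving the tridiagonal system: m_0 = 0, m_1 = 144/5, m_2 = -36/5, m_3 = 0.
On [3, 4], S(x) = -4 - 17/5·(x - 3) + 72/5·(x - 3)² - 6·(x - 3)³.
With (x - 3) = 1/4: S(13/4) = -647/160.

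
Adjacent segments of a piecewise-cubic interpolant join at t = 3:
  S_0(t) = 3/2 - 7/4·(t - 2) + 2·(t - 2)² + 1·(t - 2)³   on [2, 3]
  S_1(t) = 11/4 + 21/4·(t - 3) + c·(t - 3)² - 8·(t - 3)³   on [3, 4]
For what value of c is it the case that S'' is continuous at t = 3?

S_0''(t) = 4 + 6·(t - 2), so S_0''(3) = 10. On the right, S_1''(3) = 2c, so c = 5.

5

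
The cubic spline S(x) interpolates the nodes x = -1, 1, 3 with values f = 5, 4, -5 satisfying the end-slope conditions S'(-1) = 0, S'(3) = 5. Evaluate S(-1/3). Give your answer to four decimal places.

5.4815

With M_i denoting the second derivative at x_i, h_i = 2, 2, and Δ_i = (y_(i+1) − y_i)/h_i = -1/2, -9/2:
  2·M_0 + 8·M_1 + 2·M_2 = 6(Δ_1 - Δ_0) = -24
Clamped end conditions give two more equations: 2h_0·M_0 + h_0·M_1 = 6(Δ_0 - S'(-1)) = -3 and h_1·M_1 + 2h_1·M_2 = 6(S'(3) - Δ_1) = 57.
Solving the tridiagonal system: M_0 = 7/2, M_1 = -17/2, M_2 = 37/2.
On [-1, 1], S(x) = 5 + 0·(x + 1) + 7/4·(x + 1)² - 1·(x + 1)³.
With (x + 1) = 2/3: S(-1/3) = 148/27.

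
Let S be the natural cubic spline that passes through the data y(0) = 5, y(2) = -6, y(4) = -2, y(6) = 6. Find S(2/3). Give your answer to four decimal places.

0.2272

Let m_i = S''(x_i). Step sizes h_i = 2, 2, 2; slopes of the chords Δ_i = (y_(i+1) - y_i)/h_i = -11/2, 2, 4.
  2·m_0 + 8·m_1 + 2·m_2 = 6(Δ_1 - Δ_0) = 45
  2·m_1 + 8·m_2 + 2·m_3 = 6(Δ_2 - Δ_1) = 12
Natural end conditions: m_0 = m_3 = 0.
Solving: m_0 = 0, m_1 = 28/5, m_2 = 1/10, m_3 = 0.
On [0, 2], S(x) = 5 - 221/30·x + 0·x² + 7/15·x³.
With x = 2/3: S(2/3) = 92/405.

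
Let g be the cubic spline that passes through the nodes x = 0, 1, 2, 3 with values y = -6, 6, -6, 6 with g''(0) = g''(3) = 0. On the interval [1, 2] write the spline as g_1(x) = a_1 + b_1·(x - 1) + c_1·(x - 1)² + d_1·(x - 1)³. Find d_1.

16

Let m_i = g''(x_i). Step sizes h_i = 1, 1, 1; slopes of the chords Δ_i = (y_(i+1) - y_i)/h_i = 12, -12, 12.
  1·m_0 + 4·m_1 + 1·m_2 = 6(Δ_1 - Δ_0) = -144
  1·m_1 + 4·m_2 + 1·m_3 = 6(Δ_2 - Δ_1) = 144
Natural end conditions: m_0 = m_3 = 0.
Hence m_0 = 0, m_1 = -48, m_2 = 48, m_3 = 0.
On [1, 2], with g_1(x) = a_1 + b_1·(x - 1) + c_1·(x - 1)² + d_1·(x - 1)³: c_1 = m_1/2 = -24, d_1 = (m_2 - m_1)/(6h_1) = 16, b_1 = Δ_1 - h_1(2m_1 + m_2)/6 = -4.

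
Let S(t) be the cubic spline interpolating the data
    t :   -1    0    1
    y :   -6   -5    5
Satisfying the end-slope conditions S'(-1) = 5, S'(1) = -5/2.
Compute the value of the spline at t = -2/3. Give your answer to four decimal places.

-5.5648

Write σ_i for S''(x_i). With h_i = 1, 1 and divided differences Δ_i = 1, 10, the continuity of S' gives the tridiagonal system
  1·σ_0 + 4·σ_1 + 1·σ_2 = 6(Δ_1 - Δ_0) = 54
Clamped end conditions give two more equations: 2h_0·σ_0 + h_0·σ_1 = 6(Δ_0 - S'(-1)) = -24 and h_1·σ_1 + 2h_1·σ_2 = 6(S'(1) - Δ_1) = -75.
Solving the tridiagonal system: σ_0 = -117/4, σ_1 = 69/2, σ_2 = -219/4.
On [-1, 0], S(t) = -6 + 5·(t + 1) - 117/8·(t + 1)² + 85/8·(t + 1)³.
With (t + 1) = 1/3: S(-2/3) = -601/108.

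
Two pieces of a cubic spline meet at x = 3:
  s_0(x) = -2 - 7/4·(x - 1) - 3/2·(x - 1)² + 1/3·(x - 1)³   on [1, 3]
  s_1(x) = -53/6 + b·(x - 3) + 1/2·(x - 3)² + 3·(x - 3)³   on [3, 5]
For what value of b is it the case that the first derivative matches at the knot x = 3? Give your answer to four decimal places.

-3.7500

s_0'(x) = -7/4 - 3·(x - 1) + 1·(x - 1)², so s_0'(3) = -15/4. On the right, s_1'(3) = b, so b = -15/4.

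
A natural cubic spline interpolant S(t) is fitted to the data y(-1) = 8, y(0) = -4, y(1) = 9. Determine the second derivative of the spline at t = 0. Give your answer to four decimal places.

Write M_i for S''(x_i). With h_i = 1, 1 and divided differences Δ_i = -12, 13, the continuity of S' gives the tridiagonal system
  1·M_0 + 4·M_1 + 1·M_2 = 6(Δ_1 - Δ_0) = 150
Natural end conditions: M_0 = M_2 = 0.
Forward elimination and back-substitution give M_0 = 0, M_1 = 75/2, M_2 = 0.

37.5000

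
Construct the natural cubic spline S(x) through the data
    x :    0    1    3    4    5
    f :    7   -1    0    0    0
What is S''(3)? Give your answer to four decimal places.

-3.9344

Write σ_i for S''(x_i). With h_i = 1, 2, 1, 1 and divided differences Δ_i = -8, 1/2, 0, 0, the continuity of S' gives the tridiagonal system
  1·σ_0 + 6·σ_1 + 2·σ_2 = 6(Δ_1 - Δ_0) = 51
  2·σ_1 + 6·σ_2 + 1·σ_3 = 6(Δ_2 - Δ_1) = -3
  1·σ_2 + 4·σ_3 + 1·σ_4 = 6(Δ_3 - Δ_2) = 0
Natural end conditions: σ_0 = σ_4 = 0.
Hence σ_0 = 0, σ_1 = 1197/122, σ_2 = -240/61, σ_3 = 60/61, σ_4 = 0.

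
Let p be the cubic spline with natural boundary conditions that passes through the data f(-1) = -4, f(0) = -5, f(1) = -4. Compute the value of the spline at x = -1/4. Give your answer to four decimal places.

-4.9141

Write σ_i for p''(x_i). With h_i = 1, 1 and divided differences Δ_i = -1, 1, the continuity of p' gives the tridiagonal system
  1·σ_0 + 4·σ_1 + 1·σ_2 = 6(Δ_1 - Δ_0) = 12
Natural end conditions: σ_0 = σ_2 = 0.
Hence σ_0 = 0, σ_1 = 3, σ_2 = 0.
On [-1, 0], p(x) = -4 - 3/2·(x + 1) + 0·(x + 1)² + 1/2·(x + 1)³.
With (x + 1) = 3/4: p(-1/4) = -629/128.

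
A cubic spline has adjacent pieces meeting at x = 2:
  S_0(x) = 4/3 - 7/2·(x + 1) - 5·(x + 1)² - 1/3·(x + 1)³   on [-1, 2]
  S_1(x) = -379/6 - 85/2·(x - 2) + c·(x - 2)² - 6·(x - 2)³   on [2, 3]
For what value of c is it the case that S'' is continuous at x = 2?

-8

S_0''(x) = -10 - 2·(x + 1), so S_0''(2) = -16. On the right, S_1''(2) = 2c, so c = -8.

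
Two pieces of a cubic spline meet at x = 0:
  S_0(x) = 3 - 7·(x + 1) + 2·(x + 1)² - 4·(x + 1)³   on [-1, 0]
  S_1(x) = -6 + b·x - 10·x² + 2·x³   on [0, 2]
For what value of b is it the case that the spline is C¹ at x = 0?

-15

S_0'(x) = -7 + 4·(x + 1) - 12·(x + 1)², so S_0'(0) = -15. On the right, S_1'(0) = b, so b = -15.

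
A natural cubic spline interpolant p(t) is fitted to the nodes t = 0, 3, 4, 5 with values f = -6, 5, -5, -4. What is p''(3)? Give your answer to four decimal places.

-12.7097

Put m_i = p'' at the i-th knot. Here h = (3, 1, 1) and Δ = (11/3, -10, 1), so the interior equations h_(i-1)·m_(i-1) + 2(h_(i-1)+h_i)·m_i + h_i·m_(i+1) = 6(Δ_i − Δ_(i-1)) read
  3·m_0 + 8·m_1 + 1·m_2 = 6(Δ_1 - Δ_0) = -82
  1·m_1 + 4·m_2 + 1·m_3 = 6(Δ_2 - Δ_1) = 66
Natural end conditions: m_0 = m_3 = 0.
Solving: m_0 = 0, m_1 = -394/31, m_2 = 610/31, m_3 = 0.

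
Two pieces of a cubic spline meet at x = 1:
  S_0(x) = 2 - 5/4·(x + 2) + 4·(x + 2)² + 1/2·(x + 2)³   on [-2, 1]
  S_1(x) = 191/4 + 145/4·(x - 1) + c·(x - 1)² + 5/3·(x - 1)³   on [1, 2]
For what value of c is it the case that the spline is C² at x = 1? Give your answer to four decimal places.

8.5000

S_0''(x) = 8 + 3·(x + 2), so S_0''(1) = 17. On the right, S_1''(1) = 2c, so c = 17/2.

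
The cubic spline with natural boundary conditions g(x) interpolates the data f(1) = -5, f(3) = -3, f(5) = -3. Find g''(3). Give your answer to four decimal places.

Let M_i = g''(x_i). Step sizes h_i = 2, 2; slopes of the chords Δ_i = (y_(i+1) - y_i)/h_i = 1, 0.
  2·M_0 + 8·M_1 + 2·M_2 = 6(Δ_1 - Δ_0) = -6
Natural end conditions: M_0 = M_2 = 0.
Hence M_0 = 0, M_1 = -3/4, M_2 = 0.

-0.7500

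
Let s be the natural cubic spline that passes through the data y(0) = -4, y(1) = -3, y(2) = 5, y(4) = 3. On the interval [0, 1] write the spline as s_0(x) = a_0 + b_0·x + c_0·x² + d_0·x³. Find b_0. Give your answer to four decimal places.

Put M_i = s'' at the i-th knot. Here h = (1, 1, 2) and Δ = (1, 8, -1), so the interior equations h_(i-1)·M_(i-1) + 2(h_(i-1)+h_i)·M_i + h_i·M_(i+1) = 6(Δ_i − Δ_(i-1)) read
  1·M_0 + 4·M_1 + 1·M_2 = 6(Δ_1 - Δ_0) = 42
  1·M_1 + 6·M_2 + 2·M_3 = 6(Δ_2 - Δ_1) = -54
Natural end conditions: M_0 = M_3 = 0.
Hence M_0 = 0, M_1 = 306/23, M_2 = -258/23, M_3 = 0.
On [0, 1], with s_0(x) = a_0 + b_0·x + c_0·x² + d_0·x³: c_0 = M_0/2 = 0, d_0 = (M_1 - M_0)/(6h_0) = 51/23, b_0 = Δ_0 - h_0(2M_0 + M_1)/6 = -28/23.

-1.2174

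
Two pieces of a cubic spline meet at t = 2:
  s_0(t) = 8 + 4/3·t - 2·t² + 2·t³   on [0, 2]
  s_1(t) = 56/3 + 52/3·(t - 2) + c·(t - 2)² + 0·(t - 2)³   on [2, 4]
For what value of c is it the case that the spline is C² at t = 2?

s_0''(t) = -4 + 12·t, so s_0''(2) = 20. On the right, s_1''(2) = 2c, so c = 10.

10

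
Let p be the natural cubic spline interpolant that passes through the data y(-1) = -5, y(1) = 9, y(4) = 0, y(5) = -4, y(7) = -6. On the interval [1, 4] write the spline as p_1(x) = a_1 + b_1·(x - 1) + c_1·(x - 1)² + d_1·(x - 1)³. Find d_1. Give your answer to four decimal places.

Write M_i for p''(x_i). With h_i = 2, 3, 1, 2 and divided differences Δ_i = 7, -3, -4, -1, the continuity of p' gives the tridiagonal system
  2·M_0 + 10·M_1 + 3·M_2 = 6(Δ_1 - Δ_0) = -60
  3·M_1 + 8·M_2 + 1·M_3 = 6(Δ_2 - Δ_1) = -6
  1·M_2 + 6·M_3 + 2·M_4 = 6(Δ_3 - Δ_2) = 18
Natural end conditions: M_0 = M_4 = 0.
Hence M_0 = 0, M_1 = -1329/208, M_2 = 135/104, M_3 = 579/208, M_4 = 0.
On [1, 4], with p_1(x) = a_1 + b_1·(x - 1) + c_1·(x - 1)² + d_1·(x - 1)³: c_1 = M_1/2 = -1329/416, d_1 = (M_2 - M_1)/(6h_1) = 41/96, b_1 = Δ_1 - h_1(2M_1 + M_2)/6 = 285/104.

0.4271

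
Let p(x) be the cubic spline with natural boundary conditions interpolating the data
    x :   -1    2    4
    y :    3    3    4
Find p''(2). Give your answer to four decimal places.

0.3000

Write m_i for p''(x_i). With h_i = 3, 2 and divided differences Δ_i = 0, 1/2, the continuity of p' gives the tridiagonal system
  3·m_0 + 10·m_1 + 2·m_2 = 6(Δ_1 - Δ_0) = 3
Natural end conditions: m_0 = m_2 = 0.
Solving: m_0 = 0, m_1 = 3/10, m_2 = 0.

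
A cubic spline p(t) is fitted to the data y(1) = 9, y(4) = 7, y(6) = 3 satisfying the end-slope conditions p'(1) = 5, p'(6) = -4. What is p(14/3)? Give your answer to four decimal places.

Write σ_i for p''(x_i). With h_i = 3, 2 and divided differences Δ_i = -2/3, -2, the continuity of p' gives the tridiagonal system
  3·σ_0 + 10·σ_1 + 2·σ_2 = 6(Δ_1 - Δ_0) = -8
Clamped end conditions give two more equations: 2h_0·σ_0 + h_0·σ_1 = 6(Δ_0 - p'(1)) = -34 and h_1·σ_1 + 2h_1·σ_2 = 6(p'(6) - Δ_1) = -12.
Solving: σ_0 = -20/3, σ_1 = 2, σ_2 = -4.
On [4, 6], p(t) = 7 - 2·(t - 4) + 1·(t - 4)² - 1/2·(t - 4)³.
With (t - 4) = 2/3: p(14/3) = 161/27.

5.9630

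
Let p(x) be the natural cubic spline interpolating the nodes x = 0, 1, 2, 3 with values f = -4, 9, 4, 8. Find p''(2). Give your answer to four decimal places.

With σ_i denoting the second derivative at x_i, h_i = 1, 1, 1, and Δ_i = (y_(i+1) − y_i)/h_i = 13, -5, 4:
  1·σ_0 + 4·σ_1 + 1·σ_2 = 6(Δ_1 - Δ_0) = -108
  1·σ_1 + 4·σ_2 + 1·σ_3 = 6(Δ_2 - Δ_1) = 54
Natural end conditions: σ_0 = σ_3 = 0.
Forward elimination and back-substitution give σ_0 = 0, σ_1 = -162/5, σ_2 = 108/5, σ_3 = 0.

21.6000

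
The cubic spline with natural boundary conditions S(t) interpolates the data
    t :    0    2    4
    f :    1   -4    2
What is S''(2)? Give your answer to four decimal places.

4.1250

Write σ_i for S''(x_i). With h_i = 2, 2 and divided differences Δ_i = -5/2, 3, the continuity of S' gives the tridiagonal system
  2·σ_0 + 8·σ_1 + 2·σ_2 = 6(Δ_1 - Δ_0) = 33
Natural end conditions: σ_0 = σ_2 = 0.
Solving: σ_0 = 0, σ_1 = 33/8, σ_2 = 0.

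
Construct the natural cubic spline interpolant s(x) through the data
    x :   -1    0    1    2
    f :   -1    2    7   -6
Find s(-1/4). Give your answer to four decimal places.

With σ_i denoting the second derivative at x_i, h_i = 1, 1, 1, and Δ_i = (y_(i+1) − y_i)/h_i = 3, 5, -13:
  1·σ_0 + 4·σ_1 + 1·σ_2 = 6(Δ_1 - Δ_0) = 12
  1·σ_1 + 4·σ_2 + 1·σ_3 = 6(Δ_2 - Δ_1) = -108
Natural end conditions: σ_0 = σ_3 = 0.
Solving: σ_0 = 0, σ_1 = 52/5, σ_2 = -148/5, σ_3 = 0.
On [-1, 0], s(x) = -1 + 19/15·(x + 1) + 0·(x + 1)² + 26/15·(x + 1)³.
With (x + 1) = 3/4: s(-1/4) = 109/160.

0.6813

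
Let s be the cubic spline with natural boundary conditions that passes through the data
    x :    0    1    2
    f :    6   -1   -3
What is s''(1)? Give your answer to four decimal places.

Let σ_i = s''(x_i). Step sizes h_i = 1, 1; slopes of the chords Δ_i = (y_(i+1) - y_i)/h_i = -7, -2.
  1·σ_0 + 4·σ_1 + 1·σ_2 = 6(Δ_1 - Δ_0) = 30
Natural end conditions: σ_0 = σ_2 = 0.
Hence σ_0 = 0, σ_1 = 15/2, σ_2 = 0.

7.5000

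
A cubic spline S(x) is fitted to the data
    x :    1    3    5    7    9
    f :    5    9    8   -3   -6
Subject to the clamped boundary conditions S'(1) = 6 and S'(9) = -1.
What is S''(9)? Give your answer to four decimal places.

-1.5982

With M_i denoting the second derivative at x_i, h_i = 2, 2, 2, 2, and Δ_i = (y_(i+1) − y_i)/h_i = 2, -1/2, -11/2, -3/2:
  2·M_0 + 8·M_1 + 2·M_2 = 6(Δ_1 - Δ_0) = -15
  2·M_1 + 8·M_2 + 2·M_3 = 6(Δ_2 - Δ_1) = -30
  2·M_2 + 8·M_3 + 2·M_4 = 6(Δ_3 - Δ_2) = 24
Clamped end conditions give two more equations: 2h_0·M_0 + h_0·M_1 = 6(Δ_0 - S'(1)) = -24 and h_3·M_3 + 2h_3·M_4 = 6(S'(9) - Δ_3) = 3.
Forward elimination and back-substitution give M_0 = -731/112, M_1 = 59/56, M_2 = -83/16, M_3 = 263/56, M_4 = -179/112.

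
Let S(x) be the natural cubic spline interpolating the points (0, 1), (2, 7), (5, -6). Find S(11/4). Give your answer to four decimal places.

Let σ_i = S''(x_i). Step sizes h_i = 2, 3; slopes of the chords Δ_i = (y_(i+1) - y_i)/h_i = 3, -13/3.
  2·σ_0 + 10·σ_1 + 3·σ_2 = 6(Δ_1 - Δ_0) = -44
Natural end conditions: σ_0 = σ_2 = 0.
Hence σ_0 = 0, σ_1 = -22/5, σ_2 = 0.
On [2, 5], S(x) = 7 + 1/15·(x - 2) - 11/5·(x - 2)² + 11/45·(x - 2)³.
With (x - 2) = 3/4: S(11/4) = 1893/320.

5.9156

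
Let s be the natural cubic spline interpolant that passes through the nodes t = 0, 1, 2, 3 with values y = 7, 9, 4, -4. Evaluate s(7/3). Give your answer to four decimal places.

Let M_i = s''(x_i). Step sizes h_i = 1, 1, 1; slopes of the chords Δ_i = (y_(i+1) - y_i)/h_i = 2, -5, -8.
  1·M_0 + 4·M_1 + 1·M_2 = 6(Δ_1 - Δ_0) = -42
  1·M_1 + 4·M_2 + 1·M_3 = 6(Δ_2 - Δ_1) = -18
Natural end conditions: M_0 = M_3 = 0.
Solving: M_0 = 0, M_1 = -10, M_2 = -2, M_3 = 0.
On [2, 3], s(t) = 4 - 22/3·(t - 2) - 1·(t - 2)² + 1/3·(t - 2)³.
With (t - 2) = 1/3: s(7/3) = 118/81.

1.4568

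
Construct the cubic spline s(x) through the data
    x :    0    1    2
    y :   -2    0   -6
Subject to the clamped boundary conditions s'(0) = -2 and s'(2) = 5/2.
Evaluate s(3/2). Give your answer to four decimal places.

Put m_i = s'' at the i-th knot. Here h = (1, 1) and Δ = (2, -6), so the interior equations h_(i-1)·m_(i-1) + 2(h_(i-1)+h_i)·m_i + h_i·m_(i+1) = 6(Δ_i − Δ_(i-1)) read
  1·m_0 + 4·m_1 + 1·m_2 = 6(Δ_1 - Δ_0) = -48
Clamped end conditions give two more equations: 2h_0·m_0 + h_0·m_1 = 6(Δ_0 - s'(0)) = 24 and h_1·m_1 + 2h_1·m_2 = 6(s'(2) - Δ_1) = 51.
Forward elimination and back-substitution give m_0 = 105/4, m_1 = -57/2, m_2 = 159/4.
On [1, 2], s(x) = 0 - 25/8·(x - 1) - 57/4·(x - 1)² + 91/8·(x - 1)³.
With (x - 1) = 1/2: s(3/2) = -237/64.

-3.7031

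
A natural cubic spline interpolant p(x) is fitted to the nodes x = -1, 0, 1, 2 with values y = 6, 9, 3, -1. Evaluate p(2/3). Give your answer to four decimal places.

With σ_i denoting the second derivative at x_i, h_i = 1, 1, 1, and Δ_i = (y_(i+1) − y_i)/h_i = 3, -6, -4:
  1·σ_0 + 4·σ_1 + 1·σ_2 = 6(Δ_1 - Δ_0) = -54
  1·σ_1 + 4·σ_2 + 1·σ_3 = 6(Δ_2 - Δ_1) = 12
Natural end conditions: σ_0 = σ_3 = 0.
Hence σ_0 = 0, σ_1 = -76/5, σ_2 = 34/5, σ_3 = 0.
On [0, 1], p(x) = 9 - 31/15·x - 38/5·x² + 11/3·x³.
With x = 2/3: p(2/3) = 2159/405.

5.3309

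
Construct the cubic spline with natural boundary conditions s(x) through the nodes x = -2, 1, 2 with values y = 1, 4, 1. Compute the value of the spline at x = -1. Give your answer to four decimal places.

Write M_i for s''(x_i). With h_i = 3, 1 and divided differences Δ_i = 1, -3, the continuity of s' gives the tridiagonal system
  3·M_0 + 8·M_1 + 1·M_2 = 6(Δ_1 - Δ_0) = -24
Natural end conditions: M_0 = M_2 = 0.
Forward elimination and back-substitution give M_0 = 0, M_1 = -3, M_2 = 0.
On [-2, 1], s(x) = 1 + 5/2·(x + 2) + 0·(x + 2)² - 1/6·(x + 2)³.
With (x + 2) = 1: s(-1) = 10/3.

3.3333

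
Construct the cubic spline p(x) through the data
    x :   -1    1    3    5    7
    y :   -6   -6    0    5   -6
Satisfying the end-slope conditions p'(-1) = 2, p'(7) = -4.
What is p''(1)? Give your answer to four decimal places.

With M_i denoting the second derivative at x_i, h_i = 2, 2, 2, 2, and Δ_i = (y_(i+1) − y_i)/h_i = 0, 3, 5/2, -11/2:
  2·M_0 + 8·M_1 + 2·M_2 = 6(Δ_1 - Δ_0) = 18
  2·M_1 + 8·M_2 + 2·M_3 = 6(Δ_2 - Δ_1) = -3
  2·M_2 + 8·M_3 + 2·M_4 = 6(Δ_3 - Δ_2) = -48
Clamped end conditions give two more equations: 2h_0·M_0 + h_0·M_1 = 6(Δ_0 - p'(-1)) = -12 and h_3·M_3 + 2h_3·M_4 = 6(p'(7) - Δ_3) = 9.
Forward elimination and back-substitution give M_0 = -129/28, M_1 = 45/14, M_2 = 3/4, M_3 = -54/7, M_4 = 171/28.

3.2143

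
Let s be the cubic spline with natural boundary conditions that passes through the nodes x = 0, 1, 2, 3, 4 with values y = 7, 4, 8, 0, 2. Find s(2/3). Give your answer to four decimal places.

3.9220

Write M_i for s''(x_i). With h_i = 1, 1, 1, 1 and divided differences Δ_i = -3, 4, -8, 2, the continuity of s' gives the tridiagonal system
  1·M_0 + 4·M_1 + 1·M_2 = 6(Δ_1 - Δ_0) = 42
  1·M_1 + 4·M_2 + 1·M_3 = 6(Δ_2 - Δ_1) = -72
  1·M_2 + 4·M_3 + 1·M_4 = 6(Δ_3 - Δ_2) = 60
Natural end conditions: M_0 = M_4 = 0.
Solving: M_0 = 0, M_1 = 489/28, M_2 = -195/7, M_3 = 615/28, M_4 = 0.
On [0, 1], s(x) = 7 - 331/56·x + 0·x² + 163/56·x³.
With x = 2/3: s(2/3) = 2965/756.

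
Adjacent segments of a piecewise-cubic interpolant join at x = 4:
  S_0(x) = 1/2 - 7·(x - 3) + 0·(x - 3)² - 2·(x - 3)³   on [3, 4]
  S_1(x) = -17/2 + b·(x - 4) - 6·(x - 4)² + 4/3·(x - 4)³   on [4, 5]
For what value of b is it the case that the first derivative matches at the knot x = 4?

S_0'(x) = -7 + 0·(x - 3) - 6·(x - 3)², so S_0'(4) = -13. On the right, S_1'(4) = b, so b = -13.

-13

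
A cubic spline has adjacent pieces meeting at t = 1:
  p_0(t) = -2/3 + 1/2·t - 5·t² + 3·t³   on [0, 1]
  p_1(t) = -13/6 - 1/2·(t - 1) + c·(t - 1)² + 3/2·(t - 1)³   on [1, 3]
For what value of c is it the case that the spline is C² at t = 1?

4

p_0''(t) = -10 + 18·t, so p_0''(1) = 8. On the right, p_1''(1) = 2c, so c = 4.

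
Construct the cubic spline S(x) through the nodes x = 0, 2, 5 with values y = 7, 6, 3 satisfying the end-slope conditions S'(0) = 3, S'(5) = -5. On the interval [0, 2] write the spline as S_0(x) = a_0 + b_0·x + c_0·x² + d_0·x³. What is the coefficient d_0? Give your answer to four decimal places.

Write M_i for S''(x_i). With h_i = 2, 3 and divided differences Δ_i = -1/2, -1, the continuity of S' gives the tridiagonal system
  2·M_0 + 10·M_1 + 3·M_2 = 6(Δ_1 - Δ_0) = -3
Clamped end conditions give two more equations: 2h_0·M_0 + h_0·M_1 = 6(Δ_0 - S'(0)) = -21 and h_1·M_1 + 2h_1·M_2 = 6(S'(5) - Δ_1) = -24.
Solving the tridiagonal system: M_0 = -131/20, M_1 = 13/5, M_2 = -53/10.
On [0, 2], with S_0(x) = a_0 + b_0·x + c_0·x² + d_0·x³: c_0 = M_0/2 = -131/40, d_0 = (M_1 - M_0)/(6h_0) = 61/80, b_0 = Δ_0 - h_0(2M_0 + M_1)/6 = 3.

0.7625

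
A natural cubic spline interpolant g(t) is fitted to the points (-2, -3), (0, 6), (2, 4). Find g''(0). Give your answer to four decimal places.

Put M_i = g'' at the i-th knot. Here h = (2, 2) and Δ = (9/2, -1), so the interior equations h_(i-1)·M_(i-1) + 2(h_(i-1)+h_i)·M_i + h_i·M_(i+1) = 6(Δ_i − Δ_(i-1)) read
  2·M_0 + 8·M_1 + 2·M_2 = 6(Δ_1 - Δ_0) = -33
Natural end conditions: M_0 = M_2 = 0.
Solving: M_0 = 0, M_1 = -33/8, M_2 = 0.

-4.1250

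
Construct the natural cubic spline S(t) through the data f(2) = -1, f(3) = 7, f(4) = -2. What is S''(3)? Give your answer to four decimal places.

Write M_i for S''(x_i). With h_i = 1, 1 and divided differences Δ_i = 8, -9, the continuity of S' gives the tridiagonal system
  1·M_0 + 4·M_1 + 1·M_2 = 6(Δ_1 - Δ_0) = -102
Natural end conditions: M_0 = M_2 = 0.
Solving the tridiagonal system: M_0 = 0, M_1 = -51/2, M_2 = 0.

-25.5000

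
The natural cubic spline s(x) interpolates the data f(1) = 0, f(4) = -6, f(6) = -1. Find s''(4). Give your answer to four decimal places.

With M_i denoting the second derivative at x_i, h_i = 3, 2, and Δ_i = (y_(i+1) − y_i)/h_i = -2, 5/2:
  3·M_0 + 10·M_1 + 2·M_2 = 6(Δ_1 - Δ_0) = 27
Natural end conditions: M_0 = M_2 = 0.
Hence M_0 = 0, M_1 = 27/10, M_2 = 0.

2.7000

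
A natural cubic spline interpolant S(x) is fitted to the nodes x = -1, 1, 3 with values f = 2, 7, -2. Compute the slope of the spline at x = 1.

Let σ_i = S''(x_i). Step sizes h_i = 2, 2; slopes of the chords Δ_i = (y_(i+1) - y_i)/h_i = 5/2, -9/2.
  2·σ_0 + 8·σ_1 + 2·σ_2 = 6(Δ_1 - Δ_0) = -42
Natural end conditions: σ_0 = σ_2 = 0.
Forward elimination and back-substitution give σ_0 = 0, σ_1 = -21/4, σ_2 = 0.
On [1, 3], S'(x) = b_1 + 2c_1·(x - 1) + 3d_1·(x - 1)² with b_1 = Δ_1 - h_1(2σ_1 + σ_2)/6 = -1, c_1 = σ_1/2 = -21/8, d_1 = (σ_2 - σ_1)/(6h_1) = 7/16. So S'(1) = -1.

-1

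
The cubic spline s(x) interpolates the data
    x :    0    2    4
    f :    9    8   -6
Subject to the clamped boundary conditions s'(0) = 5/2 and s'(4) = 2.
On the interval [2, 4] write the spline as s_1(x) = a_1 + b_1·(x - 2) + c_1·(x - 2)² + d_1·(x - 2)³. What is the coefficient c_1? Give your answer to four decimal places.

With m_i denoting the second derivative at x_i, h_i = 2, 2, and Δ_i = (y_(i+1) − y_i)/h_i = -1/2, -7:
  2·m_0 + 8·m_1 + 2·m_2 = 6(Δ_1 - Δ_0) = -39
Clamped end conditions give two more equations: 2h_0·m_0 + h_0·m_1 = 6(Δ_0 - s'(0)) = -18 and h_1·m_1 + 2h_1·m_2 = 6(s'(4) - Δ_1) = 54.
Solving the tridiagonal system: m_0 = 1/4, m_1 = -19/2, m_2 = 73/4.
On [2, 4], with s_1(x) = a_1 + b_1·(x - 2) + c_1·(x - 2)² + d_1·(x - 2)³: c_1 = m_1/2 = -19/4, d_1 = (m_2 - m_1)/(6h_1) = 37/16, b_1 = Δ_1 - h_1(2m_1 + m_2)/6 = -27/4.

-4.7500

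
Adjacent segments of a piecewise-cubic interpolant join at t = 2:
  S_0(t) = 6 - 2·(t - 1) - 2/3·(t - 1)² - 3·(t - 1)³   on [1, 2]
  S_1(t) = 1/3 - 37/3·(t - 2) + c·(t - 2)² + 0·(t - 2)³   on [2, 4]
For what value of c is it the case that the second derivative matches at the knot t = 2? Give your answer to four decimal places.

-9.6667

S_0''(t) = -4/3 - 18·(t - 1), so S_0''(2) = -58/3. On the right, S_1''(2) = 2c, so c = -29/3.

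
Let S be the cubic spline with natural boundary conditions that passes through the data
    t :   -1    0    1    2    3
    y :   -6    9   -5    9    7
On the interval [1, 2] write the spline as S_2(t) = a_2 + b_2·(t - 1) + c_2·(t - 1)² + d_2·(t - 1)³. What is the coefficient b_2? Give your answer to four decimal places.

Put m_i = S'' at the i-th knot. Here h = (1, 1, 1, 1) and Δ = (15, -14, 14, -2), so the interior equations h_(i-1)·m_(i-1) + 2(h_(i-1)+h_i)·m_i + h_i·m_(i+1) = 6(Δ_i − Δ_(i-1)) read
  1·m_0 + 4·m_1 + 1·m_2 = 6(Δ_1 - Δ_0) = -174
  1·m_1 + 4·m_2 + 1·m_3 = 6(Δ_2 - Δ_1) = 168
  1·m_2 + 4·m_3 + 1·m_4 = 6(Δ_3 - Δ_2) = -96
Natural end conditions: m_0 = m_4 = 0.
Solving: m_0 = 0, m_1 = -1689/28, m_2 = 471/7, m_3 = -1143/28, m_4 = 0.
On [1, 2], with S_2(t) = a_2 + b_2·(t - 1) + c_2·(t - 1)² + d_2·(t - 1)³: c_2 = m_2/2 = 471/14, d_2 = (m_3 - m_2)/(6h_2) = -1009/56, b_2 = Δ_2 - h_2(2m_2 + m_3)/6 = -13/8.

-1.6250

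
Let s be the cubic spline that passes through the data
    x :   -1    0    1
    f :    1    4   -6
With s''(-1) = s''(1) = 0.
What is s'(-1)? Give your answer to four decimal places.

6.2500

Write M_i for s''(x_i). With h_i = 1, 1 and divided differences Δ_i = 3, -10, the continuity of s' gives the tridiagonal system
  1·M_0 + 4·M_1 + 1·M_2 = 6(Δ_1 - Δ_0) = -78
Natural end conditions: M_0 = M_2 = 0.
Solving the tridiagonal system: M_0 = 0, M_1 = -39/2, M_2 = 0.
On [-1, 0], s'(x) = b_0 + 2c_0·(x + 1) + 3d_0·(x + 1)² with b_0 = Δ_0 - h_0(2M_0 + M_1)/6 = 25/4, c_0 = M_0/2 = 0, d_0 = (M_1 - M_0)/(6h_0) = -13/4. So s'(-1) = 25/4.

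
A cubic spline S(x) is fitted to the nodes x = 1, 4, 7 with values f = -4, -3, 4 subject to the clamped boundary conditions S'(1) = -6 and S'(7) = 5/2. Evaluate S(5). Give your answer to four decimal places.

Write m_i for S''(x_i). With h_i = 3, 3 and divided differences Δ_i = 1/3, 7/3, the continuity of S' gives the tridiagonal system
  3·m_0 + 12·m_1 + 3·m_2 = 6(Δ_1 - Δ_0) = 12
Clamped end conditions give two more equations: 2h_0·m_0 + h_0·m_1 = 6(Δ_0 - S'(1)) = 38 and h_1·m_1 + 2h_1·m_2 = 6(S'(7) - Δ_1) = 1.
Solving the tridiagonal system: m_0 = 27/4, m_1 = -5/6, m_2 = 7/12.
On [4, 7], S(x) = -3 + 23/8·(x - 4) - 5/12·(x - 4)² + 17/216·(x - 4)³.
With (x - 4) = 1: S(5) = -25/54.

-0.4630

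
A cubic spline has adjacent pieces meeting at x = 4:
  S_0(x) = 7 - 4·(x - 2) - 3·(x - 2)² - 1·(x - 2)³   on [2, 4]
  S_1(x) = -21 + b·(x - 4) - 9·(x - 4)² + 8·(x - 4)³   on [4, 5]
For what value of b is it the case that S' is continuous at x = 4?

-28

S_0'(x) = -4 - 6·(x - 2) - 3·(x - 2)², so S_0'(4) = -28. On the right, S_1'(4) = b, so b = -28.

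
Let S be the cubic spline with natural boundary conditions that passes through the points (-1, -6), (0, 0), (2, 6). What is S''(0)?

-3

Let M_i = S''(x_i). Step sizes h_i = 1, 2; slopes of the chords Δ_i = (y_(i+1) - y_i)/h_i = 6, 3.
  1·M_0 + 6·M_1 + 2·M_2 = 6(Δ_1 - Δ_0) = -18
Natural end conditions: M_0 = M_2 = 0.
Solving: M_0 = 0, M_1 = -3, M_2 = 0.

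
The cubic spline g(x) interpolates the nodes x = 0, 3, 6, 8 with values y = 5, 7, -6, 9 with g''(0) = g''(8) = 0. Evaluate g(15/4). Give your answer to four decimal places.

Write M_i for g''(x_i). With h_i = 3, 3, 2 and divided differences Δ_i = 2/3, -13/3, 15/2, the continuity of g' gives the tridiagonal system
  3·M_0 + 12·M_1 + 3·M_2 = 6(Δ_1 - Δ_0) = -30
  3·M_1 + 10·M_2 + 2·M_3 = 6(Δ_2 - Δ_1) = 71
Natural end conditions: M_0 = M_3 = 0.
Forward elimination and back-substitution give M_0 = 0, M_1 = -171/37, M_2 = 314/37, M_3 = 0.
On [3, 6], g(x) = 7 - 439/111·(x - 3) - 171/74·(x - 3)² + 485/666·(x - 3)³.
With (x - 3) = 3/4: g(15/4) = 14403/4736.

3.0412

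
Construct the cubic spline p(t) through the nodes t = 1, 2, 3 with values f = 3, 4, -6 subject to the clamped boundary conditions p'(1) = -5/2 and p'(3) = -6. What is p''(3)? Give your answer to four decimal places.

26.7500

With M_i denoting the second derivative at x_i, h_i = 1, 1, and Δ_i = (y_(i+1) − y_i)/h_i = 1, -10:
  1·M_0 + 4·M_1 + 1·M_2 = 6(Δ_1 - Δ_0) = -66
Clamped end conditions give two more equations: 2h_0·M_0 + h_0·M_1 = 6(Δ_0 - p'(1)) = 21 and h_1·M_1 + 2h_1·M_2 = 6(p'(3) - Δ_1) = 24.
Hence M_0 = 101/4, M_1 = -59/2, M_2 = 107/4.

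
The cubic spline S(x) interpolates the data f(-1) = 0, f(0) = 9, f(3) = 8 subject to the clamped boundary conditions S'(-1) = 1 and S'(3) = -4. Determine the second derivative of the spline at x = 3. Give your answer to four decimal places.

Let σ_i = S''(x_i). Step sizes h_i = 1, 3; slopes of the chords Δ_i = (y_(i+1) - y_i)/h_i = 9, -1/3.
  1·σ_0 + 8·σ_1 + 3·σ_2 = 6(Δ_1 - Δ_0) = -56
Clamped end conditions give two more equations: 2h_0·σ_0 + h_0·σ_1 = 6(Δ_0 - S'(-1)) = 48 and h_1·σ_1 + 2h_1·σ_2 = 6(S'(3) - Δ_1) = -22.
Forward elimination and back-substitution give σ_0 = 119/4, σ_1 = -23/2, σ_2 = 25/12.

2.0833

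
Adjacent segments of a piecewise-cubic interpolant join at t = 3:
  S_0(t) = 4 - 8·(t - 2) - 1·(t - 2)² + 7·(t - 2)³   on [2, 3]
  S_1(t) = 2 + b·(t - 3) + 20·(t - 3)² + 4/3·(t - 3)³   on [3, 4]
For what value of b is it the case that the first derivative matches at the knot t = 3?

11

S_0'(t) = -8 - 2·(t - 2) + 21·(t - 2)², so S_0'(3) = 11. On the right, S_1'(3) = b, so b = 11.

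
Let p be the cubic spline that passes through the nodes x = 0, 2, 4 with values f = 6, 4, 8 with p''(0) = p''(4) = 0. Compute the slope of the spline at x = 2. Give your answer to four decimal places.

Put σ_i = p'' at the i-th knot. Here h = (2, 2) and Δ = (-1, 2), so the interior equations h_(i-1)·σ_(i-1) + 2(h_(i-1)+h_i)·σ_i + h_i·σ_(i+1) = 6(Δ_i − Δ_(i-1)) read
  2·σ_0 + 8·σ_1 + 2·σ_2 = 6(Δ_1 - Δ_0) = 18
Natural end conditions: σ_0 = σ_2 = 0.
Solving the tridiagonal system: σ_0 = 0, σ_1 = 9/4, σ_2 = 0.
On [2, 4], p'(x) = b_1 + 2c_1·(x - 2) + 3d_1·(x - 2)² with b_1 = Δ_1 - h_1(2σ_1 + σ_2)/6 = 1/2, c_1 = σ_1/2 = 9/8, d_1 = (σ_2 - σ_1)/(6h_1) = -3/16. So p'(2) = 1/2.

0.5000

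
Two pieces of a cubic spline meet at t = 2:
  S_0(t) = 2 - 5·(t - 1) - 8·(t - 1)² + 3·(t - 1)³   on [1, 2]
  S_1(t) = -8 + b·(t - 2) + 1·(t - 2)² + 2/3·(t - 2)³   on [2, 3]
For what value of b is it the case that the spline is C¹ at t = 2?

S_0'(t) = -5 - 16·(t - 1) + 9·(t - 1)², so S_0'(2) = -12. On the right, S_1'(2) = b, so b = -12.

-12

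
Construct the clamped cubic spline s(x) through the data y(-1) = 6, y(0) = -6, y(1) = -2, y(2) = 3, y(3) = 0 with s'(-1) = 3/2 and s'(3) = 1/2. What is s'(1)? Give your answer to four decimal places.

Let m_i = s''(x_i). Step sizes h_i = 1, 1, 1, 1; slopes of the chords Δ_i = (y_(i+1) - y_i)/h_i = -12, 4, 5, -3.
  1·m_0 + 4·m_1 + 1·m_2 = 6(Δ_1 - Δ_0) = 96
  1·m_1 + 4·m_2 + 1·m_3 = 6(Δ_2 - Δ_1) = 6
  1·m_2 + 4·m_3 + 1·m_4 = 6(Δ_3 - Δ_2) = -48
Clamped end conditions give two more equations: 2h_0·m_0 + h_0·m_1 = 6(Δ_0 - s'(-1)) = -81 and h_3·m_3 + 2h_3·m_4 = 6(s'(3) - Δ_3) = 21.
Hence m_0 = -1699/28, m_1 = 565/14, m_2 = -19/4, m_3 = -215/14, m_4 = 509/28.
On [1, 2], s'(x) = b_2 + 2c_2·(x - 1) + 3d_2·(x - 1)² with b_2 = Δ_2 - h_2(2m_2 + m_3)/6 = 64/7, c_2 = m_2/2 = -19/8, d_2 = (m_3 - m_2)/(6h_2) = -99/56. So s'(1) = 64/7.

9.1429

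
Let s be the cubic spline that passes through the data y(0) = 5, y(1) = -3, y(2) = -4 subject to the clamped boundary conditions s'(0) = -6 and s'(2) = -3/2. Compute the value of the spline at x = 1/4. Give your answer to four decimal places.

Put M_i = s'' at the i-th knot. Here h = (1, 1) and Δ = (-8, -1), so the interior equations h_(i-1)·M_(i-1) + 2(h_(i-1)+h_i)·M_i + h_i·M_(i+1) = 6(Δ_i − Δ_(i-1)) read
  1·M_0 + 4·M_1 + 1·M_2 = 6(Δ_1 - Δ_0) = 42
Clamped end conditions give two more equations: 2h_0·M_0 + h_0·M_1 = 6(Δ_0 - s'(0)) = -12 and h_1·M_1 + 2h_1·M_2 = 6(s'(2) - Δ_1) = -3.
Hence M_0 = -57/4, M_1 = 33/2, M_2 = -39/4.
On [0, 1], s(x) = 5 - 6·x - 57/8·x² + 41/8·x³.
With x = 1/4: s(1/4) = 1605/512.

3.1348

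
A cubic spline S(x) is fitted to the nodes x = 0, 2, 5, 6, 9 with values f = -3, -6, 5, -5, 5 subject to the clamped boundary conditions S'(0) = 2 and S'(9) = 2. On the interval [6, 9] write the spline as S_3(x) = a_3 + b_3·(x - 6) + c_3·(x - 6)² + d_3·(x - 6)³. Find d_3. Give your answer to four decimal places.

-1.3547

Put m_i = S'' at the i-th knot. Here h = (2, 3, 1, 3) and Δ = (-3/2, 11/3, -10, 10/3), so the interior equations h_(i-1)·m_(i-1) + 2(h_(i-1)+h_i)·m_i + h_i·m_(i+1) = 6(Δ_i − Δ_(i-1)) read
  2·m_0 + 10·m_1 + 3·m_2 = 6(Δ_1 - Δ_0) = 31
  3·m_1 + 8·m_2 + 1·m_3 = 6(Δ_2 - Δ_1) = -82
  1·m_2 + 8·m_3 + 3·m_4 = 6(Δ_3 - Δ_2) = 80
Clamped end conditions give two more equations: 2h_0·m_0 + h_0·m_1 = 6(Δ_0 - S'(0)) = -21 and h_3·m_3 + 2h_3·m_4 = 6(S'(9) - Δ_3) = -8.
Solving the tridiagonal system: m_0 = -10897/1068, m_1 = 2645/267, m_2 = -8483/534, m_3 = 4103/267, m_4 = -1605/178.
On [6, 9], with S_3(x) = a_3 + b_3·(x - 6) + c_3·(x - 6)² + d_3·(x - 6)³: c_3 = m_3/2 = 4103/534, d_3 = (m_4 - m_3)/(6h_3) = -13021/9612, b_3 = Δ_3 - h_3(2m_3 + m_4)/6 = -2679/356.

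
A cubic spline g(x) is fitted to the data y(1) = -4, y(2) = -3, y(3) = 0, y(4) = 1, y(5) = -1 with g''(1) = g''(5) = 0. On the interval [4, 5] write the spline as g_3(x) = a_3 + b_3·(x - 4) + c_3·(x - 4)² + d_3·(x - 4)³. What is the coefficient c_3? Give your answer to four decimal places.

With m_i denoting the second derivative at x_i, h_i = 1, 1, 1, 1, and Δ_i = (y_(i+1) − y_i)/h_i = 1, 3, 1, -2:
  1·m_0 + 4·m_1 + 1·m_2 = 6(Δ_1 - Δ_0) = 12
  1·m_1 + 4·m_2 + 1·m_3 = 6(Δ_2 - Δ_1) = -12
  1·m_2 + 4·m_3 + 1·m_4 = 6(Δ_3 - Δ_2) = -18
Natural end conditions: m_0 = m_4 = 0.
Hence m_0 = 0, m_1 = 15/4, m_2 = -3, m_3 = -15/4, m_4 = 0.
On [4, 5], with g_3(x) = a_3 + b_3·(x - 4) + c_3·(x - 4)² + d_3·(x - 4)³: c_3 = m_3/2 = -15/8, d_3 = (m_4 - m_3)/(6h_3) = 5/8, b_3 = Δ_3 - h_3(2m_3 + m_4)/6 = -3/4.

-1.8750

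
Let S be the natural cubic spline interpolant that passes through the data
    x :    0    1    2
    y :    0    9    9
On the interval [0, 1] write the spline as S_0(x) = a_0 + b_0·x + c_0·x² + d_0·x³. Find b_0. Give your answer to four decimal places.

Write σ_i for S''(x_i). With h_i = 1, 1 and divided differences Δ_i = 9, 0, the continuity of S' gives the tridiagonal system
  1·σ_0 + 4·σ_1 + 1·σ_2 = 6(Δ_1 - Δ_0) = -54
Natural end conditions: σ_0 = σ_2 = 0.
Solving the tridiagonal system: σ_0 = 0, σ_1 = -27/2, σ_2 = 0.
On [0, 1], with S_0(x) = a_0 + b_0·x + c_0·x² + d_0·x³: c_0 = σ_0/2 = 0, d_0 = (σ_1 - σ_0)/(6h_0) = -9/4, b_0 = Δ_0 - h_0(2σ_0 + σ_1)/6 = 45/4.

11.2500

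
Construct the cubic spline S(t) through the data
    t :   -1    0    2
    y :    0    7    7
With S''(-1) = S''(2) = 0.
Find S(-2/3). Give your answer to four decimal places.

Put m_i = S'' at the i-th knot. Here h = (1, 2) and Δ = (7, 0), so the interior equations h_(i-1)·m_(i-1) + 2(h_(i-1)+h_i)·m_i + h_i·m_(i+1) = 6(Δ_i − Δ_(i-1)) read
  1·m_0 + 6·m_1 + 2·m_2 = 6(Δ_1 - Δ_0) = -42
Natural end conditions: m_0 = m_2 = 0.
Hence m_0 = 0, m_1 = -7, m_2 = 0.
On [-1, 0], S(t) = 0 + 49/6·(t + 1) + 0·(t + 1)² - 7/6·(t + 1)³.
With (t + 1) = 1/3: S(-2/3) = 217/81.

2.6790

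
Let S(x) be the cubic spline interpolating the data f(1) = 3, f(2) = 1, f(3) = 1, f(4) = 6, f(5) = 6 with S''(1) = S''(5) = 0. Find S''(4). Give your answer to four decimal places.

-9.9643

Put σ_i = S'' at the i-th knot. Here h = (1, 1, 1, 1) and Δ = (-2, 0, 5, 0), so the interior equations h_(i-1)·σ_(i-1) + 2(h_(i-1)+h_i)·σ_i + h_i·σ_(i+1) = 6(Δ_i − Δ_(i-1)) read
  1·σ_0 + 4·σ_1 + 1·σ_2 = 6(Δ_1 - Δ_0) = 12
  1·σ_1 + 4·σ_2 + 1·σ_3 = 6(Δ_2 - Δ_1) = 30
  1·σ_2 + 4·σ_3 + 1·σ_4 = 6(Δ_3 - Δ_2) = -30
Natural end conditions: σ_0 = σ_4 = 0.
Solving: σ_0 = 0, σ_1 = 15/28, σ_2 = 69/7, σ_3 = -279/28, σ_4 = 0.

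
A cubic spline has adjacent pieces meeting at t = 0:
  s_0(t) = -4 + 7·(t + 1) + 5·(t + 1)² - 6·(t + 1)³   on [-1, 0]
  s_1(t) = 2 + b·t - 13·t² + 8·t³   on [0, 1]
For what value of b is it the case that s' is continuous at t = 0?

-1

s_0'(t) = 7 + 10·(t + 1) - 18·(t + 1)², so s_0'(0) = -1. On the right, s_1'(0) = b, so b = -1.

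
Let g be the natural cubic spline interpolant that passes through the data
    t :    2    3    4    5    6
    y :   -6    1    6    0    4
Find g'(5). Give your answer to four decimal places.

Let M_i = g''(x_i). Step sizes h_i = 1, 1, 1, 1; slopes of the chords Δ_i = (y_(i+1) - y_i)/h_i = 7, 5, -6, 4.
  1·M_0 + 4·M_1 + 1·M_2 = 6(Δ_1 - Δ_0) = -12
  1·M_1 + 4·M_2 + 1·M_3 = 6(Δ_2 - Δ_1) = -66
  1·M_2 + 4·M_3 + 1·M_4 = 6(Δ_3 - Δ_2) = 60
Natural end conditions: M_0 = M_4 = 0.
Forward elimination and back-substitution give M_0 = 0, M_1 = 18/7, M_2 = -156/7, M_3 = 144/7, M_4 = 0.
On [5, 6], g'(t) = b_3 + 2c_3·(t - 5) + 3d_3·(t - 5)² with b_3 = Δ_3 - h_3(2M_3 + M_4)/6 = -20/7, c_3 = M_3/2 = 72/7, d_3 = (M_4 - M_3)/(6h_3) = -24/7. So g'(5) = -20/7.

-2.8571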